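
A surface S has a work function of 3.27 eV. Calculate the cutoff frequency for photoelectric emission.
7.9068e+14 Hz

The threshold frequency is when the photon energy equals the work function:
hf₀ = φ

Solving for f₀:
f₀ = φ/h = (3.27 eV × 1.602×10⁻¹⁹ J/eV) / (6.626×10⁻³⁴ J·s)
f₀ = 7.9068e+14 Hz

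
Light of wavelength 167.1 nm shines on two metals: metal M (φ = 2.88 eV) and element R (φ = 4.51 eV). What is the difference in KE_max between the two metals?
1.6300 eV

Using KE_max = hc/λ - φ for each metal:

Photon energy: E = hc/λ = 7.4198 eV

For metal M (φ₁ = 2.88 eV):
KE₁ = E - φ₁ = 7.4198 - 2.88 = 4.5398 eV

For element R (φ₂ = 4.51 eV):
KE₂ = E - φ₂ = 7.4198 - 4.51 = 2.9098 eV

Difference:
ΔKE = KE₁ - KE₂ = 4.5398 - 2.9098 = 1.6300 eV

Note: The difference equals the difference in work functions: 4.51 - 2.88 = 1.63 eV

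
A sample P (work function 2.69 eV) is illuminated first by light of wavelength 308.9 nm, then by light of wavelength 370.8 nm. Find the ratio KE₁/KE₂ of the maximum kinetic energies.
2.0250

Using Einstein's equation: KE_max = hc/λ - φ

For λ₁ = 308.9 nm:
E₁ = hc/λ₁ = 4.0137 eV
KE₁ = E₁ - φ = 4.0137 - 2.69 = 1.3237 eV

For λ₂ = 370.8 nm:
E₂ = hc/λ₂ = 3.3437 eV
KE₂ = E₂ - φ = 3.3437 - 2.69 = 0.6537 eV

Ratio: KE₁/KE₂ = 1.3237/0.6537 = 2.0250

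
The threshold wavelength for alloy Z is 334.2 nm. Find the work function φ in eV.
3.71 eV

At the threshold wavelength, photon energy equals work function:
φ = hc/λ₀

Calculating:
φ = (6.626×10⁻³⁴ J·s)(3×10⁸ m/s) / (334.2×10⁻⁹ m)
φ = 3.71 eV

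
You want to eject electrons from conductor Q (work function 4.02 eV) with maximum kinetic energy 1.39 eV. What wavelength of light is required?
229.18 nm

From Einstein's equation: KE_max = hc/λ - φ

Rearranging for λ:
hc/λ = KE_max + φ
λ = hc/(KE_max + φ)

Required photon energy:
E_photon = KE_max + φ = 1.39 + 4.02 = 5.41 eV

Required wavelength:
λ = hc/E_photon = (6.626×10⁻³⁴)(3×10⁸) / (5.41 × 1.602×10⁻¹⁹)
λ = 229.18 nm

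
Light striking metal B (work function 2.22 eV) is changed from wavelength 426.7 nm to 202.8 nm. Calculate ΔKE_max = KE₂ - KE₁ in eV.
3.2080 eV

Using Einstein's equation: KE_max = hc/λ - φ

For λ₁ = 426.7 nm:
KE₁ = hc/λ₁ - φ = 2.9057 - 2.22 = 0.6857 eV

For λ₂ = 202.8 nm:
KE₂ = hc/λ₂ - φ = 6.1136 - 2.22 = 3.8936 eV

Change in KE:
ΔKE = KE₂ - KE₁ = 3.8936 - 0.6857 = 3.2080 eV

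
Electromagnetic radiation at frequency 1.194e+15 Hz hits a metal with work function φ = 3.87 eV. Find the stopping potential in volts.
1.0680 V

The stopping potential V_s satisfies: eV_s = KE_max

First, find KE_max using Einstein's equation:
E_photon = hf = (6.626×10⁻³⁴ J·s)(1.194e+15 Hz) = 4.9380 eV
KE_max = E_photon - φ = 4.9380 - 3.87 = 1.0680 eV

Since eV_s = KE_max:
V_s = KE_max/e = 1.0680 V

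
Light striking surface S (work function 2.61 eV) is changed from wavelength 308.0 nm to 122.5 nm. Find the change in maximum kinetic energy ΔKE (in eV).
6.0957 eV

Using Einstein's equation: KE_max = hc/λ - φ

For λ₁ = 308.0 nm:
KE₁ = hc/λ₁ - φ = 4.0255 - 2.61 = 1.4155 eV

For λ₂ = 122.5 nm:
KE₂ = hc/λ₂ - φ = 10.1212 - 2.61 = 7.5112 eV

Change in KE:
ΔKE = KE₂ - KE₁ = 7.5112 - 1.4155 = 6.0957 eV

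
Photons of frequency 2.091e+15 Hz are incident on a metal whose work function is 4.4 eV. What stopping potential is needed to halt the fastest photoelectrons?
4.2477 V

The stopping potential V_s satisfies: eV_s = KE_max

First, find KE_max using Einstein's equation:
E_photon = hf = (6.626×10⁻³⁴ J·s)(2.091e+15 Hz) = 8.6477 eV
KE_max = E_photon - φ = 8.6477 - 4.4 = 4.2477 eV

Since eV_s = KE_max:
V_s = KE_max/e = 4.2477 V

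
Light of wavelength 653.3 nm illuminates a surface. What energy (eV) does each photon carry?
1.8978 eV

Using E = hf = hc/λ:

E = hc/λ = (6.626×10⁻³⁴ J·s)(3×10⁸ m/s) / (653.3×10⁻⁹ m)
E = 1.8978 eV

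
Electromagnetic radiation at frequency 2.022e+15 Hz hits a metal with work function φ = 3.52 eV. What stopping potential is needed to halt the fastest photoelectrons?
4.8423 V

The stopping potential V_s satisfies: eV_s = KE_max

First, find KE_max using Einstein's equation:
E_photon = hf = (6.626×10⁻³⁴ J·s)(2.022e+15 Hz) = 8.3623 eV
KE_max = E_photon - φ = 8.3623 - 3.52 = 4.8423 eV

Since eV_s = KE_max:
V_s = KE_max/e = 4.8423 V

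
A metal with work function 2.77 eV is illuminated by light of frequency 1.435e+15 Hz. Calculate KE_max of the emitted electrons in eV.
3.1647 eV

Using Einstein's photoelectric equation: KE_max = hf - φ

First, calculate the photon energy:
E_photon = hf = (6.626×10⁻³⁴ J·s)(1.435e+15 Hz)
E_photon = 5.9347 eV

Then, the maximum kinetic energy:
KE_max = E_photon - φ = 5.9347 eV - 2.77 eV = 3.1647 eV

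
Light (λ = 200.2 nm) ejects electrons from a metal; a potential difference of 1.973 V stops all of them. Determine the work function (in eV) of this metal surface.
4.22 eV

The stopping potential gives the maximum kinetic energy: KE_max = eV_s = 1.973 eV

From Einstein's photoelectric equation: KE_max = hc/λ - φ
Rearranging: φ = hc/λ - KE_max

Calculate photon energy:
E_photon = hc/λ = (6.626×10⁻³⁴ J·s)(3×10⁸ m/s) / (200.2×10⁻⁹ m) = 6.1930 eV

Therefore:
φ = 6.1930 - 1.973 = 4.22 eV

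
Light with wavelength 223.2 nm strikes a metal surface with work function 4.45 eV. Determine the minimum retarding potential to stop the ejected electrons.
1.1048 V

The stopping potential V_s satisfies: eV_s = KE_max

First, find KE_max using Einstein's equation:
E_photon = hc/λ = 5.5548 eV
KE_max = E_photon - φ = 5.5548 - 4.45 = 1.1048 eV

Since eV_s = KE_max:
V_s = KE_max/e = 1.1048 V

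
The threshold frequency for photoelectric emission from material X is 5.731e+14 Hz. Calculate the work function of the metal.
2.37 eV

At the threshold frequency, photon energy equals work function:
φ = hf₀

Calculating:
φ = (6.626×10⁻³⁴ J·s)(5.731e+14 Hz)
φ = 2.37 eV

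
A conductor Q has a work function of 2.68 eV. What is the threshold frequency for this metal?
6.4802e+14 Hz

The threshold frequency is when the photon energy equals the work function:
hf₀ = φ

Solving for f₀:
f₀ = φ/h = (2.68 eV × 1.602×10⁻¹⁹ J/eV) / (6.626×10⁻³⁴ J·s)
f₀ = 6.4802e+14 Hz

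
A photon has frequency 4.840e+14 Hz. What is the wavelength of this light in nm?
619.41 nm

Using the wave equation: c = fλ

Solving for wavelength:
λ = c/f = (3×10⁸ m/s) / (4.840e+14 Hz)
λ = 619.41 nm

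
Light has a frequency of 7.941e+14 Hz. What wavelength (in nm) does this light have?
377.52 nm

Using the wave equation: c = fλ

Solving for wavelength:
λ = c/f = (3×10⁸ m/s) / (7.941e+14 Hz)
λ = 377.52 nm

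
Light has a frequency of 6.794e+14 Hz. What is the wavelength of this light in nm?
441.26 nm

Using the wave equation: c = fλ

Solving for wavelength:
λ = c/f = (3×10⁸ m/s) / (6.794e+14 Hz)
λ = 441.26 nm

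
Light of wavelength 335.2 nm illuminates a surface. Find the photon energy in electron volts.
3.6988 eV

Using E = hf = hc/λ:

E = hc/λ = (6.626×10⁻³⁴ J·s)(3×10⁸ m/s) / (335.2×10⁻⁹ m)
E = 3.6988 eV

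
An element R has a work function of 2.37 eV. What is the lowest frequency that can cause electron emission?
5.7306e+14 Hz

The threshold frequency is when the photon energy equals the work function:
hf₀ = φ

Solving for f₀:
f₀ = φ/h = (2.37 eV × 1.602×10⁻¹⁹ J/eV) / (6.626×10⁻³⁴ J·s)
f₀ = 5.7306e+14 Hz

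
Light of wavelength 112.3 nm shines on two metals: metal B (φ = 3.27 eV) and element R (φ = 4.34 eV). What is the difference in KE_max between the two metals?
1.0700 eV

Using KE_max = hc/λ - φ for each metal:

Photon energy: E = hc/λ = 11.0404 eV

For metal B (φ₁ = 3.27 eV):
KE₁ = E - φ₁ = 11.0404 - 3.27 = 7.7704 eV

For element R (φ₂ = 4.34 eV):
KE₂ = E - φ₂ = 11.0404 - 4.34 = 6.7004 eV

Difference:
ΔKE = KE₁ - KE₂ = 7.7704 - 6.7004 = 1.0700 eV

Note: The difference equals the difference in work functions: 4.34 - 3.27 = 1.07 eV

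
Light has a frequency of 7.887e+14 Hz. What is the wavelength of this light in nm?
380.11 nm

Using the wave equation: c = fλ

Solving for wavelength:
λ = c/f = (3×10⁸ m/s) / (7.887e+14 Hz)
λ = 380.11 nm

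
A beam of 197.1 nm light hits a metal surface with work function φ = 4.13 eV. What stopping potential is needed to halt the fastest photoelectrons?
2.1604 V

The stopping potential V_s satisfies: eV_s = KE_max

First, find KE_max using Einstein's equation:
E_photon = hc/λ = 6.2904 eV
KE_max = E_photon - φ = 6.2904 - 4.13 = 2.1604 eV

Since eV_s = KE_max:
V_s = KE_max/e = 2.1604 V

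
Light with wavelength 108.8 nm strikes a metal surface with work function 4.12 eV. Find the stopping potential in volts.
7.2756 V

The stopping potential V_s satisfies: eV_s = KE_max

First, find KE_max using Einstein's equation:
E_photon = hc/λ = 11.3956 eV
KE_max = E_photon - φ = 11.3956 - 4.12 = 7.2756 eV

Since eV_s = KE_max:
V_s = KE_max/e = 7.2756 V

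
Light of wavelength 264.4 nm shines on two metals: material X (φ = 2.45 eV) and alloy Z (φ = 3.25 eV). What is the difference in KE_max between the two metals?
0.8000 eV

Using KE_max = hc/λ - φ for each metal:

Photon energy: E = hc/λ = 4.6893 eV

For material X (φ₁ = 2.45 eV):
KE₁ = E - φ₁ = 4.6893 - 2.45 = 2.2393 eV

For alloy Z (φ₂ = 3.25 eV):
KE₂ = E - φ₂ = 4.6893 - 3.25 = 1.4393 eV

Difference:
ΔKE = KE₁ - KE₂ = 2.2393 - 1.4393 = 0.8000 eV

Note: The difference equals the difference in work functions: 3.25 - 2.45 = 0.80 eV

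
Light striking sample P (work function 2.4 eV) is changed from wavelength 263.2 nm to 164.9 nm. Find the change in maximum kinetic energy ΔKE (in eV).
2.8081 eV

Using Einstein's equation: KE_max = hc/λ - φ

For λ₁ = 263.2 nm:
KE₁ = hc/λ₁ - φ = 4.7106 - 2.4 = 2.3106 eV

For λ₂ = 164.9 nm:
KE₂ = hc/λ₂ - φ = 7.5188 - 2.4 = 5.1188 eV

Change in KE:
ΔKE = KE₂ - KE₁ = 5.1188 - 2.3106 = 2.8081 eV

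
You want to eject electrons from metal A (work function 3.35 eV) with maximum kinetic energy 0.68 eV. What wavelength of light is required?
307.65 nm

From Einstein's equation: KE_max = hc/λ - φ

Rearranging for λ:
hc/λ = KE_max + φ
λ = hc/(KE_max + φ)

Required photon energy:
E_photon = KE_max + φ = 0.68 + 3.35 = 4.03 eV

Required wavelength:
λ = hc/E_photon = (6.626×10⁻³⁴)(3×10⁸) / (4.03 × 1.602×10⁻¹⁹)
λ = 307.65 nm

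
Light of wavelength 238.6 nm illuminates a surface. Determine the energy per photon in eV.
5.1963 eV

Using E = hf = hc/λ:

E = hc/λ = (6.626×10⁻³⁴ J·s)(3×10⁸ m/s) / (238.6×10⁻⁹ m)
E = 5.1963 eV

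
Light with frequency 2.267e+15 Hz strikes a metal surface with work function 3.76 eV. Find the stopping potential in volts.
5.6156 V

The stopping potential V_s satisfies: eV_s = KE_max

First, find KE_max using Einstein's equation:
E_photon = hf = (6.626×10⁻³⁴ J·s)(2.267e+15 Hz) = 9.3756 eV
KE_max = E_photon - φ = 9.3756 - 3.76 = 5.6156 eV

Since eV_s = KE_max:
V_s = KE_max/e = 5.6156 V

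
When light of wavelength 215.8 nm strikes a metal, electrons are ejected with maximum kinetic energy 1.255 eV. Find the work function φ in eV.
4.49 eV

From Einstein's photoelectric equation: KE_max = hf - φ = hc/λ - φ

Rearranging for φ:
φ = hc/λ - KE_max

Calculate photon energy:
E_photon = hc/λ = 5.7453 eV

Therefore:
φ = 5.7453 - 1.255 = 4.49 eV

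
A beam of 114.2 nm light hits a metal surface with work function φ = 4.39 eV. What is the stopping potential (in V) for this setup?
6.4668 V

The stopping potential V_s satisfies: eV_s = KE_max

First, find KE_max using Einstein's equation:
E_photon = hc/λ = 10.8568 eV
KE_max = E_photon - φ = 10.8568 - 4.39 = 6.4668 eV

Since eV_s = KE_max:
V_s = KE_max/e = 6.4668 V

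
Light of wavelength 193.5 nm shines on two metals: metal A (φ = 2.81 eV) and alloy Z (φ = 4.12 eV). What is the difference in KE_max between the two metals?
1.3100 eV

Using KE_max = hc/λ - φ for each metal:

Photon energy: E = hc/λ = 6.4075 eV

For metal A (φ₁ = 2.81 eV):
KE₁ = E - φ₁ = 6.4075 - 2.81 = 3.5975 eV

For alloy Z (φ₂ = 4.12 eV):
KE₂ = E - φ₂ = 6.4075 - 4.12 = 2.2875 eV

Difference:
ΔKE = KE₁ - KE₂ = 3.5975 - 2.2875 = 1.3100 eV

Note: The difference equals the difference in work functions: 4.12 - 2.81 = 1.31 eV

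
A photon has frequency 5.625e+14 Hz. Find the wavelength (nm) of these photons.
532.96 nm

Using the wave equation: c = fλ

Solving for wavelength:
λ = c/f = (3×10⁸ m/s) / (5.625e+14 Hz)
λ = 532.96 nm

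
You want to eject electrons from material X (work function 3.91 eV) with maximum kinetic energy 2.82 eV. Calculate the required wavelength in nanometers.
184.23 nm

From Einstein's equation: KE_max = hc/λ - φ

Rearranging for λ:
hc/λ = KE_max + φ
λ = hc/(KE_max + φ)

Required photon energy:
E_photon = KE_max + φ = 2.82 + 3.91 = 6.73 eV

Required wavelength:
λ = hc/E_photon = (6.626×10⁻³⁴)(3×10⁸) / (6.73 × 1.602×10⁻¹⁹)
λ = 184.23 nm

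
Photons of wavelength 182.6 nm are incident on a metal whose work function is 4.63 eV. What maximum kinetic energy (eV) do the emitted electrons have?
2.1599 eV

Using Einstein's photoelectric equation: KE_max = hf - φ = hc/λ - φ

First, calculate the photon energy:
E_photon = hc/λ = (6.626×10⁻³⁴ J·s)(3×10⁸ m/s) / (182.6×10⁻⁹ m)
E_photon = 6.7899 eV

Then, the maximum kinetic energy:
KE_max = E_photon - φ = 6.7899 eV - 4.63 eV = 2.1599 eV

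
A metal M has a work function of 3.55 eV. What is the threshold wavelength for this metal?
349.25 nm

The threshold wavelength is when the photon energy equals the work function:
hc/λ₀ = φ

Solving for λ₀:
λ₀ = hc/φ = (6.626×10⁻³⁴ J·s)(3×10⁸ m/s) / (3.55 eV × 1.602×10⁻¹⁹ J/eV)
λ₀ = 349.25 nm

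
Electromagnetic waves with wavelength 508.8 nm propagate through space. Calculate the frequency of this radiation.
5.8921e+14 Hz

Using the wave equation: c = fλ

Solving for frequency:
f = c/λ = (3×10⁸ m/s) / (508.8×10⁻⁹ m)
f = 5.8921e+14 Hz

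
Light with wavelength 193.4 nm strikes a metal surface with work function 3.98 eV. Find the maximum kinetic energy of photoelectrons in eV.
2.4308 eV

Using Einstein's photoelectric equation: KE_max = hf - φ = hc/λ - φ

First, calculate the photon energy:
E_photon = hc/λ = (6.626×10⁻³⁴ J·s)(3×10⁸ m/s) / (193.4×10⁻⁹ m)
E_photon = 6.4108 eV

Then, the maximum kinetic energy:
KE_max = E_photon - φ = 6.4108 eV - 3.98 eV = 2.4308 eV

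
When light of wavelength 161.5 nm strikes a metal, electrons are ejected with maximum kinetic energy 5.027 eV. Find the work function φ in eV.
2.65 eV

From Einstein's photoelectric equation: KE_max = hf - φ = hc/λ - φ

Rearranging for φ:
φ = hc/λ - KE_max

Calculate photon energy:
E_photon = hc/λ = 7.6770 eV

Therefore:
φ = 7.6770 - 5.027 = 2.65 eV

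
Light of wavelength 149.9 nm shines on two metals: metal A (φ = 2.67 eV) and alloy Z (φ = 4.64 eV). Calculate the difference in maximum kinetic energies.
1.9700 eV

Using KE_max = hc/λ - φ for each metal:

Photon energy: E = hc/λ = 8.2711 eV

For metal A (φ₁ = 2.67 eV):
KE₁ = E - φ₁ = 8.2711 - 2.67 = 5.6011 eV

For alloy Z (φ₂ = 4.64 eV):
KE₂ = E - φ₂ = 8.2711 - 4.64 = 3.6311 eV

Difference:
ΔKE = KE₁ - KE₂ = 5.6011 - 3.6311 = 1.9700 eV

Note: The difference equals the difference in work functions: 4.64 - 2.67 = 1.97 eV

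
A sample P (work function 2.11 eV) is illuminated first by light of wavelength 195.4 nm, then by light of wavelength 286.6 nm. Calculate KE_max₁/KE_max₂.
1.9111

Using Einstein's equation: KE_max = hc/λ - φ

For λ₁ = 195.4 nm:
E₁ = hc/λ₁ = 6.3451 eV
KE₁ = E₁ - φ = 6.3451 - 2.11 = 4.2351 eV

For λ₂ = 286.6 nm:
E₂ = hc/λ₂ = 4.3260 eV
KE₂ = E₂ - φ = 4.3260 - 2.11 = 2.2160 eV

Ratio: KE₁/KE₂ = 4.2351/2.2160 = 1.9111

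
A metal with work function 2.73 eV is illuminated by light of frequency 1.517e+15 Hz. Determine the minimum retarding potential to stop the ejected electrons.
3.5438 V

The stopping potential V_s satisfies: eV_s = KE_max

First, find KE_max using Einstein's equation:
E_photon = hf = (6.626×10⁻³⁴ J·s)(1.517e+15 Hz) = 6.2738 eV
KE_max = E_photon - φ = 6.2738 - 2.73 = 3.5438 eV

Since eV_s = KE_max:
V_s = KE_max/e = 3.5438 V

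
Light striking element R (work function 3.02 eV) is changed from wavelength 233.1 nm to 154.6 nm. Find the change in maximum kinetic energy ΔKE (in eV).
2.7007 eV

Using Einstein's equation: KE_max = hc/λ - φ

For λ₁ = 233.1 nm:
KE₁ = hc/λ₁ - φ = 5.3189 - 3.02 = 2.2989 eV

For λ₂ = 154.6 nm:
KE₂ = hc/λ₂ - φ = 8.0197 - 3.02 = 4.9997 eV

Change in KE:
ΔKE = KE₂ - KE₁ = 4.9997 - 2.2989 = 2.7007 eV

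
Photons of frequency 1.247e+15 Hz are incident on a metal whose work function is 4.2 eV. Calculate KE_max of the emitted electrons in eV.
0.9572 eV

Using Einstein's photoelectric equation: KE_max = hf - φ

First, calculate the photon energy:
E_photon = hf = (6.626×10⁻³⁴ J·s)(1.247e+15 Hz)
E_photon = 5.1572 eV

Then, the maximum kinetic energy:
KE_max = E_photon - φ = 5.1572 eV - 4.2 eV = 0.9572 eV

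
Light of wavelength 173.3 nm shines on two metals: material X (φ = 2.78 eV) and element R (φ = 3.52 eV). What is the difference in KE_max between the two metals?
0.7400 eV

Using KE_max = hc/λ - φ for each metal:

Photon energy: E = hc/λ = 7.1543 eV

For material X (φ₁ = 2.78 eV):
KE₁ = E - φ₁ = 7.1543 - 2.78 = 4.3743 eV

For element R (φ₂ = 3.52 eV):
KE₂ = E - φ₂ = 7.1543 - 3.52 = 3.6343 eV

Difference:
ΔKE = KE₁ - KE₂ = 4.3743 - 3.6343 = 0.7400 eV

Note: The difference equals the difference in work functions: 3.52 - 2.78 = 0.74 eV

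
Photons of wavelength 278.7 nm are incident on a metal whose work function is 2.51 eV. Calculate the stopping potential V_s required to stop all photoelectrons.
1.9387 V

The stopping potential V_s satisfies: eV_s = KE_max

First, find KE_max using Einstein's equation:
E_photon = hc/λ = 4.4487 eV
KE_max = E_photon - φ = 4.4487 - 2.51 = 1.9387 eV

Since eV_s = KE_max:
V_s = KE_max/e = 1.9387 V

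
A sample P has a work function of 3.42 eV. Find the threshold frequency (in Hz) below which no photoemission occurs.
8.2695e+14 Hz

The threshold frequency is when the photon energy equals the work function:
hf₀ = φ

Solving for f₀:
f₀ = φ/h = (3.42 eV × 1.602×10⁻¹⁹ J/eV) / (6.626×10⁻³⁴ J·s)
f₀ = 8.2695e+14 Hz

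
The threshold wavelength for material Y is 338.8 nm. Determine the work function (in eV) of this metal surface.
3.66 eV

At the threshold wavelength, photon energy equals work function:
φ = hc/λ₀

Calculating:
φ = (6.626×10⁻³⁴ J·s)(3×10⁸ m/s) / (338.8×10⁻⁹ m)
φ = 3.66 eV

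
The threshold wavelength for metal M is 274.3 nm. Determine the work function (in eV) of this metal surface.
4.52 eV

At the threshold wavelength, photon energy equals work function:
φ = hc/λ₀

Calculating:
φ = (6.626×10⁻³⁴ J·s)(3×10⁸ m/s) / (274.3×10⁻⁹ m)
φ = 4.52 eV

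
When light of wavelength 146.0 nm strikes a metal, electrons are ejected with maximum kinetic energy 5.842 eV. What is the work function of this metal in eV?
2.65 eV

From Einstein's photoelectric equation: KE_max = hf - φ = hc/λ - φ

Rearranging for φ:
φ = hc/λ - KE_max

Calculate photon energy:
E_photon = hc/λ = 8.4921 eV

Therefore:
φ = 8.4921 - 5.842 = 2.65 eV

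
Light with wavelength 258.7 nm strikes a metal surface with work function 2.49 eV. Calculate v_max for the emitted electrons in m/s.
8.9998e+05 m/s

First, find the maximum kinetic energy:
E_photon = hc/λ = 4.7926 eV
KE_max = E_photon - φ = 4.7926 - 2.49 = 2.3026 eV

Convert to Joules: KE_max = 2.3026 × 1.602×10⁻¹⁹ J = 3.6891e-19 J

Then use KE = ½mv² to find velocity:
v = √(2·KE/m) = √(2 × 3.6891e-19 J / 9.109e-31 kg)
v = 8.9998e+05 m/s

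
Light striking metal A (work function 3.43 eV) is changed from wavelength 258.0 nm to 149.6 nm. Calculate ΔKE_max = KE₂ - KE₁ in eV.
3.4821 eV

Using Einstein's equation: KE_max = hc/λ - φ

For λ₁ = 258.0 nm:
KE₁ = hc/λ₁ - φ = 4.8056 - 3.43 = 1.3756 eV

For λ₂ = 149.6 nm:
KE₂ = hc/λ₂ - φ = 8.2877 - 3.43 = 4.8577 eV

Change in KE:
ΔKE = KE₂ - KE₁ = 4.8577 - 1.3756 = 3.4821 eV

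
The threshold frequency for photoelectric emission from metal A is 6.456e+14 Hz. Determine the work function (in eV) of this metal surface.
2.67 eV

At the threshold frequency, photon energy equals work function:
φ = hf₀

Calculating:
φ = (6.626×10⁻³⁴ J·s)(6.456e+14 Hz)
φ = 2.67 eV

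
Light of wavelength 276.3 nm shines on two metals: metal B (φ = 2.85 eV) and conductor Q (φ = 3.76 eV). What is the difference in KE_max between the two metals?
0.9100 eV

Using KE_max = hc/λ - φ for each metal:

Photon energy: E = hc/λ = 4.4873 eV

For metal B (φ₁ = 2.85 eV):
KE₁ = E - φ₁ = 4.4873 - 2.85 = 1.6373 eV

For conductor Q (φ₂ = 3.76 eV):
KE₂ = E - φ₂ = 4.4873 - 3.76 = 0.7273 eV

Difference:
ΔKE = KE₁ - KE₂ = 1.6373 - 0.7273 = 0.9100 eV

Note: The difference equals the difference in work functions: 3.76 - 2.85 = 0.91 eV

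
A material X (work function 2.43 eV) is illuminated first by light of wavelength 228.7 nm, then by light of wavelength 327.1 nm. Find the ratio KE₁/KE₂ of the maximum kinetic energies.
2.1988

Using Einstein's equation: KE_max = hc/λ - φ

For λ₁ = 228.7 nm:
E₁ = hc/λ₁ = 5.4213 eV
KE₁ = E₁ - φ = 5.4213 - 2.43 = 2.9913 eV

For λ₂ = 327.1 nm:
E₂ = hc/λ₂ = 3.7904 eV
KE₂ = E₂ - φ = 3.7904 - 2.43 = 1.3604 eV

Ratio: KE₁/KE₂ = 2.9913/1.3604 = 2.1988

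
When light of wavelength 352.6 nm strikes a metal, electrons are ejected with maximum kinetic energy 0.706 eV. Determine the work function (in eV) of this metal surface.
2.81 eV

From Einstein's photoelectric equation: KE_max = hf - φ = hc/λ - φ

Rearranging for φ:
φ = hc/λ - KE_max

Calculate photon energy:
E_photon = hc/λ = 3.5163 eV

Therefore:
φ = 3.5163 - 0.706 = 2.81 eV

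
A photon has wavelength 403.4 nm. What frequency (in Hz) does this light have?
7.4316e+14 Hz

Using the wave equation: c = fλ

Solving for frequency:
f = c/λ = (3×10⁸ m/s) / (403.4×10⁻⁹ m)
f = 7.4316e+14 Hz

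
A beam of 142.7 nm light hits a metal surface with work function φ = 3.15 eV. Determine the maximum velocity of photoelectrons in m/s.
1.3958e+06 m/s

First, find the maximum kinetic energy:
E_photon = hc/λ = 8.6885 eV
KE_max = E_photon - φ = 8.6885 - 3.15 = 5.5385 eV

Convert to Joules: KE_max = 5.5385 × 1.602×10⁻¹⁹ J = 8.8736e-19 J

Then use KE = ½mv² to find velocity:
v = √(2·KE/m) = √(2 × 8.8736e-19 J / 9.109e-31 kg)
v = 1.3958e+06 m/s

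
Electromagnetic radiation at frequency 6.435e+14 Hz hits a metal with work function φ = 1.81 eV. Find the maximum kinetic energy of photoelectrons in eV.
0.8513 eV

Using Einstein's photoelectric equation: KE_max = hf - φ

First, calculate the photon energy:
E_photon = hf = (6.626×10⁻³⁴ J·s)(6.435e+14 Hz)
E_photon = 2.6613 eV

Then, the maximum kinetic energy:
KE_max = E_photon - φ = 2.6613 eV - 1.81 eV = 0.8513 eV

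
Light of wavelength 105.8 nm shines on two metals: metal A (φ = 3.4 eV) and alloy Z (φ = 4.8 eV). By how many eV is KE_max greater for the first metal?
1.4000 eV

Using KE_max = hc/λ - φ for each metal:

Photon energy: E = hc/λ = 11.7187 eV

For metal A (φ₁ = 3.4 eV):
KE₁ = E - φ₁ = 11.7187 - 3.4 = 8.3187 eV

For alloy Z (φ₂ = 4.8 eV):
KE₂ = E - φ₂ = 11.7187 - 4.8 = 6.9187 eV

Difference:
ΔKE = KE₁ - KE₂ = 8.3187 - 6.9187 = 1.4000 eV

Note: The difference equals the difference in work functions: 4.8 - 3.4 = 1.40 eV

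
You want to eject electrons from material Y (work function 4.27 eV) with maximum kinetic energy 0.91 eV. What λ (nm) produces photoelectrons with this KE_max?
239.35 nm

From Einstein's equation: KE_max = hc/λ - φ

Rearranging for λ:
hc/λ = KE_max + φ
λ = hc/(KE_max + φ)

Required photon energy:
E_photon = KE_max + φ = 0.91 + 4.27 = 5.18 eV

Required wavelength:
λ = hc/E_photon = (6.626×10⁻³⁴)(3×10⁸) / (5.18 × 1.602×10⁻¹⁹)
λ = 239.35 nm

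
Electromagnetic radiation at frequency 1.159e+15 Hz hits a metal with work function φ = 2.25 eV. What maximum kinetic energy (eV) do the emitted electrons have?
2.5432 eV

Using Einstein's photoelectric equation: KE_max = hf - φ

First, calculate the photon energy:
E_photon = hf = (6.626×10⁻³⁴ J·s)(1.159e+15 Hz)
E_photon = 4.7932 eV

Then, the maximum kinetic energy:
KE_max = E_photon - φ = 4.7932 eV - 2.25 eV = 2.5432 eV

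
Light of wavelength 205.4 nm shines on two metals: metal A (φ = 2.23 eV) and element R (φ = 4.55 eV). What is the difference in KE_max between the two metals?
2.3200 eV

Using KE_max = hc/λ - φ for each metal:

Photon energy: E = hc/λ = 6.0362 eV

For metal A (φ₁ = 2.23 eV):
KE₁ = E - φ₁ = 6.0362 - 2.23 = 3.8062 eV

For element R (φ₂ = 4.55 eV):
KE₂ = E - φ₂ = 6.0362 - 4.55 = 1.4862 eV

Difference:
ΔKE = KE₁ - KE₂ = 3.8062 - 1.4862 = 2.3200 eV

Note: The difference equals the difference in work functions: 4.55 - 2.23 = 2.32 eV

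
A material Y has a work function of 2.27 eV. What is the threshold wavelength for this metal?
546.19 nm

The threshold wavelength is when the photon energy equals the work function:
hc/λ₀ = φ

Solving for λ₀:
λ₀ = hc/φ = (6.626×10⁻³⁴ J·s)(3×10⁸ m/s) / (2.27 eV × 1.602×10⁻¹⁹ J/eV)
λ₀ = 546.19 nm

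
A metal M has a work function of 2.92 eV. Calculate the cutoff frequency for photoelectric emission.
7.0605e+14 Hz

The threshold frequency is when the photon energy equals the work function:
hf₀ = φ

Solving for f₀:
f₀ = φ/h = (2.92 eV × 1.602×10⁻¹⁹ J/eV) / (6.626×10⁻³⁴ J·s)
f₀ = 7.0605e+14 Hz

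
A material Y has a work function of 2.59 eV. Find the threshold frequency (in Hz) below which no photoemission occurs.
6.2626e+14 Hz

The threshold frequency is when the photon energy equals the work function:
hf₀ = φ

Solving for f₀:
f₀ = φ/h = (2.59 eV × 1.602×10⁻¹⁹ J/eV) / (6.626×10⁻³⁴ J·s)
f₀ = 6.2626e+14 Hz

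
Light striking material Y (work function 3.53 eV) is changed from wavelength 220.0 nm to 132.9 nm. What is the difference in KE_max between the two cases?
3.6935 eV

Using Einstein's equation: KE_max = hc/λ - φ

For λ₁ = 220.0 nm:
KE₁ = hc/λ₁ - φ = 5.6356 - 3.53 = 2.1056 eV

For λ₂ = 132.9 nm:
KE₂ = hc/λ₂ - φ = 9.3291 - 3.53 = 5.7991 eV

Change in KE:
ΔKE = KE₂ - KE₁ = 5.7991 - 2.1056 = 3.6935 eV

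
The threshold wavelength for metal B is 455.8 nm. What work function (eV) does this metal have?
2.72 eV

At the threshold wavelength, photon energy equals work function:
φ = hc/λ₀

Calculating:
φ = (6.626×10⁻³⁴ J·s)(3×10⁸ m/s) / (455.8×10⁻⁹ m)
φ = 2.72 eV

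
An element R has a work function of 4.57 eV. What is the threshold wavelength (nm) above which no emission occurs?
271.30 nm

The threshold wavelength is when the photon energy equals the work function:
hc/λ₀ = φ

Solving for λ₀:
λ₀ = hc/φ = (6.626×10⁻³⁴ J·s)(3×10⁸ m/s) / (4.57 eV × 1.602×10⁻¹⁹ J/eV)
λ₀ = 271.30 nm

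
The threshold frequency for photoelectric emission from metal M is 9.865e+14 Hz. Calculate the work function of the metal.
4.08 eV

At the threshold frequency, photon energy equals work function:
φ = hf₀

Calculating:
φ = (6.626×10⁻³⁴ J·s)(9.865e+14 Hz)
φ = 4.08 eV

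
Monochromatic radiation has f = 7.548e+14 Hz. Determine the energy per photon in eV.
3.1216 eV

Using E = hf:

E = hf = (6.626×10⁻³⁴ J·s)(7.548e+14 Hz)
E = 3.1216 eV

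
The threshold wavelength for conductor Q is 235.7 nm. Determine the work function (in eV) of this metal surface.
5.26 eV

At the threshold wavelength, photon energy equals work function:
φ = hc/λ₀

Calculating:
φ = (6.626×10⁻³⁴ J·s)(3×10⁸ m/s) / (235.7×10⁻⁹ m)
φ = 5.26 eV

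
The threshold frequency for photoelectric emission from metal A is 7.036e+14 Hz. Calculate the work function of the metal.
2.91 eV

At the threshold frequency, photon energy equals work function:
φ = hf₀

Calculating:
φ = (6.626×10⁻³⁴ J·s)(7.036e+14 Hz)
φ = 2.91 eV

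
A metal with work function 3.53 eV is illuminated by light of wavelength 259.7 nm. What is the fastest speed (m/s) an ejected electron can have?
6.6154e+05 m/s

First, find the maximum kinetic energy:
E_photon = hc/λ = 4.7741 eV
KE_max = E_photon - φ = 4.7741 - 3.53 = 1.2441 eV

Convert to Joules: KE_max = 1.2441 × 1.602×10⁻¹⁹ J = 1.9933e-19 J

Then use KE = ½mv² to find velocity:
v = √(2·KE/m) = √(2 × 1.9933e-19 J / 9.109e-31 kg)
v = 6.6154e+05 m/s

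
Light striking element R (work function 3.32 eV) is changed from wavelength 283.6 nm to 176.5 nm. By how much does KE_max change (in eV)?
2.6528 eV

Using Einstein's equation: KE_max = hc/λ - φ

For λ₁ = 283.6 nm:
KE₁ = hc/λ₁ - φ = 4.3718 - 3.32 = 1.0518 eV

For λ₂ = 176.5 nm:
KE₂ = hc/λ₂ - φ = 7.0246 - 3.32 = 3.7046 eV

Change in KE:
ΔKE = KE₂ - KE₁ = 3.7046 - 1.0518 = 2.6528 eV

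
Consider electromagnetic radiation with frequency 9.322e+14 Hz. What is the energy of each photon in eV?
3.8553 eV

Using E = hf:

E = hf = (6.626×10⁻³⁴ J·s)(9.322e+14 Hz)
E = 3.8553 eV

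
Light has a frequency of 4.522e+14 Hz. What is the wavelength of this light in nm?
662.96 nm

Using the wave equation: c = fλ

Solving for wavelength:
λ = c/f = (3×10⁸ m/s) / (4.522e+14 Hz)
λ = 662.96 nm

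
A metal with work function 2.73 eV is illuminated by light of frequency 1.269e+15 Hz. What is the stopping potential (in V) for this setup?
2.5182 V

The stopping potential V_s satisfies: eV_s = KE_max

First, find KE_max using Einstein's equation:
E_photon = hf = (6.626×10⁻³⁴ J·s)(1.269e+15 Hz) = 5.2482 eV
KE_max = E_photon - φ = 5.2482 - 2.73 = 2.5182 eV

Since eV_s = KE_max:
V_s = KE_max/e = 2.5182 V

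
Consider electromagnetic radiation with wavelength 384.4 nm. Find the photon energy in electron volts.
3.2254 eV

Using E = hf = hc/λ:

E = hc/λ = (6.626×10⁻³⁴ J·s)(3×10⁸ m/s) / (384.4×10⁻⁹ m)
E = 3.2254 eV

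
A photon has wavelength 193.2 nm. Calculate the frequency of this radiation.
1.5517e+15 Hz

Using the wave equation: c = fλ

Solving for frequency:
f = c/λ = (3×10⁸ m/s) / (193.2×10⁻⁹ m)
f = 1.5517e+15 Hz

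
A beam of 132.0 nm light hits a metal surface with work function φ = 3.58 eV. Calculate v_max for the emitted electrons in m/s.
1.4299e+06 m/s

First, find the maximum kinetic energy:
E_photon = hc/λ = 9.3927 eV
KE_max = E_photon - φ = 9.3927 - 3.58 = 5.8127 eV

Convert to Joules: KE_max = 5.8127 × 1.602×10⁻¹⁹ J = 9.3130e-19 J

Then use KE = ½mv² to find velocity:
v = √(2·KE/m) = √(2 × 9.3130e-19 J / 9.109e-31 kg)
v = 1.4299e+06 m/s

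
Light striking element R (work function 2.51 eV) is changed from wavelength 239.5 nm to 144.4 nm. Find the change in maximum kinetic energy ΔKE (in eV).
3.4094 eV

Using Einstein's equation: KE_max = hc/λ - φ

For λ₁ = 239.5 nm:
KE₁ = hc/λ₁ - φ = 5.1768 - 2.51 = 2.6668 eV

For λ₂ = 144.4 nm:
KE₂ = hc/λ₂ - φ = 8.5862 - 2.51 = 6.0762 eV

Change in KE:
ΔKE = KE₂ - KE₁ = 6.0762 - 2.6668 = 3.4094 eV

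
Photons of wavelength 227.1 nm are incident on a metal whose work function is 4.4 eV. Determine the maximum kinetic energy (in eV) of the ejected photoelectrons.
1.0595 eV

Using Einstein's photoelectric equation: KE_max = hf - φ = hc/λ - φ

First, calculate the photon energy:
E_photon = hc/λ = (6.626×10⁻³⁴ J·s)(3×10⁸ m/s) / (227.1×10⁻⁹ m)
E_photon = 5.4595 eV

Then, the maximum kinetic energy:
KE_max = E_photon - φ = 5.4595 eV - 4.4 eV = 1.0595 eV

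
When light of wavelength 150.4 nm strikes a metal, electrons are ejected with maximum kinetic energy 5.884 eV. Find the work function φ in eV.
2.36 eV

From Einstein's photoelectric equation: KE_max = hf - φ = hc/λ - φ

Rearranging for φ:
φ = hc/λ - KE_max

Calculate photon energy:
E_photon = hc/λ = 8.2436 eV

Therefore:
φ = 8.2436 - 5.884 = 2.36 eV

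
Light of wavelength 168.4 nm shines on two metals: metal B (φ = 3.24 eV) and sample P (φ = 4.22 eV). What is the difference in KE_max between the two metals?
0.9800 eV

Using KE_max = hc/λ - φ for each metal:

Photon energy: E = hc/λ = 7.3625 eV

For metal B (φ₁ = 3.24 eV):
KE₁ = E - φ₁ = 7.3625 - 3.24 = 4.1225 eV

For sample P (φ₂ = 4.22 eV):
KE₂ = E - φ₂ = 7.3625 - 4.22 = 3.1425 eV

Difference:
ΔKE = KE₁ - KE₂ = 4.1225 - 3.1425 = 0.9800 eV

Note: The difference equals the difference in work functions: 4.22 - 3.24 = 0.98 eV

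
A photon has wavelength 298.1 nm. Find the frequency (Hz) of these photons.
1.0057e+15 Hz

Using the wave equation: c = fλ

Solving for frequency:
f = c/λ = (3×10⁸ m/s) / (298.1×10⁻⁹ m)
f = 1.0057e+15 Hz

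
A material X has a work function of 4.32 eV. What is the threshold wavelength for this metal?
287.00 nm

The threshold wavelength is when the photon energy equals the work function:
hc/λ₀ = φ

Solving for λ₀:
λ₀ = hc/φ = (6.626×10⁻³⁴ J·s)(3×10⁸ m/s) / (4.32 eV × 1.602×10⁻¹⁹ J/eV)
λ₀ = 287.00 nm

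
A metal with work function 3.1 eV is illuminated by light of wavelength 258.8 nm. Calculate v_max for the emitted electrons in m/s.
7.7119e+05 m/s

First, find the maximum kinetic energy:
E_photon = hc/λ = 4.7907 eV
KE_max = E_photon - φ = 4.7907 - 3.1 = 1.6907 eV

Convert to Joules: KE_max = 1.6907 × 1.602×10⁻¹⁹ J = 2.7089e-19 J

Then use KE = ½mv² to find velocity:
v = √(2·KE/m) = √(2 × 2.7089e-19 J / 9.109e-31 kg)
v = 7.7119e+05 m/s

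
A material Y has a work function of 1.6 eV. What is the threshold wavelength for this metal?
774.90 nm

The threshold wavelength is when the photon energy equals the work function:
hc/λ₀ = φ

Solving for λ₀:
λ₀ = hc/φ = (6.626×10⁻³⁴ J·s)(3×10⁸ m/s) / (1.6 eV × 1.602×10⁻¹⁹ J/eV)
λ₀ = 774.90 nm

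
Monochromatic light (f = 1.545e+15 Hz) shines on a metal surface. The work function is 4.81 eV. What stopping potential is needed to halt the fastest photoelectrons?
1.5796 V

The stopping potential V_s satisfies: eV_s = KE_max

First, find KE_max using Einstein's equation:
E_photon = hf = (6.626×10⁻³⁴ J·s)(1.545e+15 Hz) = 6.3896 eV
KE_max = E_photon - φ = 6.3896 - 4.81 = 1.5796 eV

Since eV_s = KE_max:
V_s = KE_max/e = 1.5796 V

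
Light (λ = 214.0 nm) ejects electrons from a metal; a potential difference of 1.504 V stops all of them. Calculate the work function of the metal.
4.29 eV

The stopping potential gives the maximum kinetic energy: KE_max = eV_s = 1.504 eV

From Einstein's photoelectric equation: KE_max = hc/λ - φ
Rearranging: φ = hc/λ - KE_max

Calculate photon energy:
E_photon = hc/λ = (6.626×10⁻³⁴ J·s)(3×10⁸ m/s) / (214.0×10⁻⁹ m) = 5.7937 eV

Therefore:
φ = 5.7937 - 1.504 = 4.29 eV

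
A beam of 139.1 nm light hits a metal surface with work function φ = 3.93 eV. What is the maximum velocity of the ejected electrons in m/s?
1.3240e+06 m/s

First, find the maximum kinetic energy:
E_photon = hc/λ = 8.9133 eV
KE_max = E_photon - φ = 8.9133 - 3.93 = 4.9833 eV

Convert to Joules: KE_max = 4.9833 × 1.602×10⁻¹⁹ J = 7.9841e-19 J

Then use KE = ½mv² to find velocity:
v = √(2·KE/m) = √(2 × 7.9841e-19 J / 9.109e-31 kg)
v = 1.3240e+06 m/s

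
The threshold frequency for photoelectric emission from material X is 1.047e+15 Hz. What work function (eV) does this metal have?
4.33 eV

At the threshold frequency, photon energy equals work function:
φ = hf₀

Calculating:
φ = (6.626×10⁻³⁴ J·s)(1.047e+15 Hz)
φ = 4.33 eV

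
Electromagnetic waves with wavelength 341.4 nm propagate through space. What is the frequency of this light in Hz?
8.7813e+14 Hz

Using the wave equation: c = fλ

Solving for frequency:
f = c/λ = (3×10⁸ m/s) / (341.4×10⁻⁹ m)
f = 8.7813e+14 Hz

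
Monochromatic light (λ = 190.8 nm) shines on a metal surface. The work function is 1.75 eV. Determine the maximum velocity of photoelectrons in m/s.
1.2924e+06 m/s

First, find the maximum kinetic energy:
E_photon = hc/λ = 6.4981 eV
KE_max = E_photon - φ = 6.4981 - 1.75 = 4.7481 eV

Convert to Joules: KE_max = 4.7481 × 1.602×10⁻¹⁹ J = 7.6073e-19 J

Then use KE = ½mv² to find velocity:
v = √(2·KE/m) = √(2 × 7.6073e-19 J / 9.109e-31 kg)
v = 1.2924e+06 m/s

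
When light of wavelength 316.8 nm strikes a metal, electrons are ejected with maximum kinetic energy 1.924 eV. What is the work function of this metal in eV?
1.99 eV

From Einstein's photoelectric equation: KE_max = hf - φ = hc/λ - φ

Rearranging for φ:
φ = hc/λ - KE_max

Calculate photon energy:
E_photon = hc/λ = 3.9136 eV

Therefore:
φ = 3.9136 - 1.924 = 1.99 eV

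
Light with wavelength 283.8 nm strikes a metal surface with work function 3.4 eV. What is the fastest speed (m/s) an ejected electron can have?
5.8375e+05 m/s

First, find the maximum kinetic energy:
E_photon = hc/λ = 4.3687 eV
KE_max = E_photon - φ = 4.3687 - 3.4 = 0.9687 eV

Convert to Joules: KE_max = 0.9687 × 1.602×10⁻¹⁹ J = 1.5521e-19 J

Then use KE = ½mv² to find velocity:
v = √(2·KE/m) = √(2 × 1.5521e-19 J / 9.109e-31 kg)
v = 5.8375e+05 m/s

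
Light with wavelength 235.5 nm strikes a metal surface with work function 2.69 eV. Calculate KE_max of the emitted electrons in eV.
2.5747 eV

Using Einstein's photoelectric equation: KE_max = hf - φ = hc/λ - φ

First, calculate the photon energy:
E_photon = hc/λ = (6.626×10⁻³⁴ J·s)(3×10⁸ m/s) / (235.5×10⁻⁹ m)
E_photon = 5.2647 eV

Then, the maximum kinetic energy:
KE_max = E_photon - φ = 5.2647 eV - 2.69 eV = 2.5747 eV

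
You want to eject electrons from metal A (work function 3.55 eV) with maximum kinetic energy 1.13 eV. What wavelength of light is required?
264.92 nm

From Einstein's equation: KE_max = hc/λ - φ

Rearranging for λ:
hc/λ = KE_max + φ
λ = hc/(KE_max + φ)

Required photon energy:
E_photon = KE_max + φ = 1.13 + 3.55 = 4.68 eV

Required wavelength:
λ = hc/E_photon = (6.626×10⁻³⁴)(3×10⁸) / (4.68 × 1.602×10⁻¹⁹)
λ = 264.92 nm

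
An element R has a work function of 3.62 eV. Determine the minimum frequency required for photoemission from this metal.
8.7531e+14 Hz

The threshold frequency is when the photon energy equals the work function:
hf₀ = φ

Solving for f₀:
f₀ = φ/h = (3.62 eV × 1.602×10⁻¹⁹ J/eV) / (6.626×10⁻³⁴ J·s)
f₀ = 8.7531e+14 Hz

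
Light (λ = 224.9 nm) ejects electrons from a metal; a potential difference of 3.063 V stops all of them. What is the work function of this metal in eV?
2.45 eV

The stopping potential gives the maximum kinetic energy: KE_max = eV_s = 3.063 eV

From Einstein's photoelectric equation: KE_max = hc/λ - φ
Rearranging: φ = hc/λ - KE_max

Calculate photon energy:
E_photon = hc/λ = (6.626×10⁻³⁴ J·s)(3×10⁸ m/s) / (224.9×10⁻⁹ m) = 5.5129 eV

Therefore:
φ = 5.5129 - 3.063 = 2.45 eV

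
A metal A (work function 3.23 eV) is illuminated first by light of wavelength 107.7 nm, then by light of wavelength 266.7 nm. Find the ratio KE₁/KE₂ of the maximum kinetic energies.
5.8372

Using Einstein's equation: KE_max = hc/λ - φ

For λ₁ = 107.7 nm:
E₁ = hc/λ₁ = 11.5120 eV
KE₁ = E₁ - φ = 11.5120 - 3.23 = 8.2820 eV

For λ₂ = 266.7 nm:
E₂ = hc/λ₂ = 4.6488 eV
KE₂ = E₂ - φ = 4.6488 - 3.23 = 1.4188 eV

Ratio: KE₁/KE₂ = 8.2820/1.4188 = 5.8372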